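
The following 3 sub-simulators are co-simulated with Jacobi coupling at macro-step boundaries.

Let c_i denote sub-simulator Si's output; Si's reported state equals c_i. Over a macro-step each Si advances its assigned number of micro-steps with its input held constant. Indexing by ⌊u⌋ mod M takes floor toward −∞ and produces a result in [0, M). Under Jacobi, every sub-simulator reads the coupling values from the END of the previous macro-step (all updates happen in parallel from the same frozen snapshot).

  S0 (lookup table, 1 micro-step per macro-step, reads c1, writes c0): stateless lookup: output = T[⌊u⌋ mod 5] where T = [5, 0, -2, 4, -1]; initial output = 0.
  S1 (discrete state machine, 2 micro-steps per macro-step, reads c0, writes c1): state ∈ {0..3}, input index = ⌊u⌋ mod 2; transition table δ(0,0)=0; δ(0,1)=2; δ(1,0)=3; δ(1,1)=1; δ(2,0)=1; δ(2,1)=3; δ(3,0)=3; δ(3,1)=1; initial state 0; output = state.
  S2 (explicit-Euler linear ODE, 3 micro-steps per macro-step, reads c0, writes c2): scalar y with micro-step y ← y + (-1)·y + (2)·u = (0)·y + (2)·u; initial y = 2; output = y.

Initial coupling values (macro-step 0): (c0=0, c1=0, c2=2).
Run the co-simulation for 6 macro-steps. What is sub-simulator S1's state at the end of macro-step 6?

macro 1: S0 reads c1=0 → after 1×micro: 5; S1 reads c0=0 → after 2×micro: 0; S2 reads c0=0 → after 3×micro: 0 ⇒ (c0=5, c1=0, c2=0)
macro 2: S0 reads c1=0 → after 1×micro: 5; S1 reads c0=5 → after 2×micro: 3; S2 reads c0=5 → after 3×micro: 10 ⇒ (c0=5, c1=3, c2=10)
macro 3: S0 reads c1=3 → after 1×micro: 4; S1 reads c0=5 → after 2×micro: 1; S2 reads c0=5 → after 3×micro: 10 ⇒ (c0=4, c1=1, c2=10)
macro 4: S0 reads c1=1 → after 1×micro: 0; S1 reads c0=4 → after 2×micro: 3; S2 reads c0=4 → after 3×micro: 8 ⇒ (c0=0, c1=3, c2=8)
macro 5: S0 reads c1=3 → after 1×micro: 4; S1 reads c0=0 → after 2×micro: 3; S2 reads c0=0 → after 3×micro: 0 ⇒ (c0=4, c1=3, c2=0)
macro 6: S0 reads c1=3 → after 1×micro: 4; S1 reads c0=4 → after 2×micro: 3; S2 reads c0=4 → after 3×micro: 8 ⇒ (c0=4, c1=3, c2=8)

S1 state at macro-step 6 = 3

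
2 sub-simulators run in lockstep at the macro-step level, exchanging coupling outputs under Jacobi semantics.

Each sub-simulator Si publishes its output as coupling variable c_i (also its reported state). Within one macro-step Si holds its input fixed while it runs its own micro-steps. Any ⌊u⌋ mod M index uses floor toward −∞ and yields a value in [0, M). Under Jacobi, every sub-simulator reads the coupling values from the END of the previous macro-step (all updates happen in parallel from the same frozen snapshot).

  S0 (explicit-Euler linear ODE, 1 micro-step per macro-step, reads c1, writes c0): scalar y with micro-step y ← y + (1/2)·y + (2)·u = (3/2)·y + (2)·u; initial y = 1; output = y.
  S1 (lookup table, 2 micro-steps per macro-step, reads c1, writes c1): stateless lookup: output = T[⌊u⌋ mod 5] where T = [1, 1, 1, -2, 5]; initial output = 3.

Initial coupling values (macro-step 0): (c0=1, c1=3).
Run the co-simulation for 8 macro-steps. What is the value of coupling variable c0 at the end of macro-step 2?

c0 at macro-step 2 = 29/4

macro 1: S0 reads c1=3 → after 1×micro: 15/2; S1 reads c1=3 → after 2×micro: -2 ⇒ (c0=15/2, c1=-2)
macro 2: S0 reads c1=-2 → after 1×micro: 29/4; S1 reads c1=-2 → after 2×micro: -2 ⇒ (c0=29/4, c1=-2)
macro 3: S0 reads c1=-2 → after 1×micro: 55/8; S1 reads c1=-2 → after 2×micro: -2 ⇒ (c0=55/8, c1=-2)
macro 4: S0 reads c1=-2 → after 1×micro: 101/16; S1 reads c1=-2 → after 2×micro: -2 ⇒ (c0=101/16, c1=-2)
macro 5: S0 reads c1=-2 → after 1×micro: 175/32; S1 reads c1=-2 → after 2×micro: -2 ⇒ (c0=175/32, c1=-2)
macro 6: S0 reads c1=-2 → after 1×micro: 269/64; S1 reads c1=-2 → after 2×micro: -2 ⇒ (c0=269/64, c1=-2)
macro 7: S0 reads c1=-2 → after 1×micro: 295/128; S1 reads c1=-2 → after 2×micro: -2 ⇒ (c0=295/128, c1=-2)
macro 8: S0 reads c1=-2 → after 1×micro: -139/256; S1 reads c1=-2 → after 2×micro: -2 ⇒ (c0=-139/256, c1=-2)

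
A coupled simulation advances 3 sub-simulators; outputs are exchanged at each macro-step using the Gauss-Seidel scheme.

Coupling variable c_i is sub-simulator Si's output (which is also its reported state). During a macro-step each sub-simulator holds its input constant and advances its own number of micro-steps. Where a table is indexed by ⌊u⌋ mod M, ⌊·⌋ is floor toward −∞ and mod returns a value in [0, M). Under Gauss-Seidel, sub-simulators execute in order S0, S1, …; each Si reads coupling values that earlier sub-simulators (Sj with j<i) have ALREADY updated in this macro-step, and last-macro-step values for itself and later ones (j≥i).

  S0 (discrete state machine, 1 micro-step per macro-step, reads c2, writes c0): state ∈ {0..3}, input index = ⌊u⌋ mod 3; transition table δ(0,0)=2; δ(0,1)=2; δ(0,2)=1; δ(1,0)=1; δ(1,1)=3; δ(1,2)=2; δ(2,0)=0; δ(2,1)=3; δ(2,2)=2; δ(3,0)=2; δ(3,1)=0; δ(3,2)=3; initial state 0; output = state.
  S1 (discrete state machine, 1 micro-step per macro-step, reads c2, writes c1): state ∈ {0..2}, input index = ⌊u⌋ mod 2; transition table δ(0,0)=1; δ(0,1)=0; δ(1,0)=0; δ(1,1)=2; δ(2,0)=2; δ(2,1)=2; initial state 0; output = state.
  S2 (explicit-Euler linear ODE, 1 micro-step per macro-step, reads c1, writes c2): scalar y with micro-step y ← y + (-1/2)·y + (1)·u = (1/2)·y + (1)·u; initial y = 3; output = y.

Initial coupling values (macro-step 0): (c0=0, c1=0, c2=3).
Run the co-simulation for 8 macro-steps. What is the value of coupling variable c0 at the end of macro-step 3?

macro 1: S0 reads c2=3 → after 1×micro: 2; S1 reads c2=3 → after 1×micro: 0; S2 reads c1=0 → after 1×micro: 3/2 ⇒ (c0=2, c1=0, c2=3/2)
macro 2: S0 reads c2=3/2 → after 1×micro: 3; S1 reads c2=3/2 → after 1×micro: 0; S2 reads c1=0 → after 1×micro: 3/4 ⇒ (c0=3, c1=0, c2=3/4)
macro 3: S0 reads c2=3/4 → after 1×micro: 2; S1 reads c2=3/4 → after 1×micro: 1; S2 reads c1=1 → after 1×micro: 11/8 ⇒ (c0=2, c1=1, c2=11/8)
macro 4: S0 reads c2=11/8 → after 1×micro: 3; S1 reads c2=11/8 → after 1×micro: 2; S2 reads c1=2 → after 1×micro: 43/16 ⇒ (c0=3, c1=2, c2=43/16)
macro 5: S0 reads c2=43/16 → after 1×micro: 3; S1 reads c2=43/16 → after 1×micro: 2; S2 reads c1=2 → after 1×micro: 107/32 ⇒ (c0=3, c1=2, c2=107/32)
macro 6: S0 reads c2=107/32 → after 1×micro: 2; S1 reads c2=107/32 → after 1×micro: 2; S2 reads c1=2 → after 1×micro: 235/64 ⇒ (c0=2, c1=2, c2=235/64)
macro 7: S0 reads c2=235/64 → after 1×micro: 0; S1 reads c2=235/64 → after 1×micro: 2; S2 reads c1=2 → after 1×micro: 491/128 ⇒ (c0=0, c1=2, c2=491/128)
macro 8: S0 reads c2=491/128 → after 1×micro: 2; S1 reads c2=491/128 → after 1×micro: 2; S2 reads c1=2 → after 1×micro: 1003/256 ⇒ (c0=2, c1=2, c2=1003/256)

c0 at macro-step 3 = 2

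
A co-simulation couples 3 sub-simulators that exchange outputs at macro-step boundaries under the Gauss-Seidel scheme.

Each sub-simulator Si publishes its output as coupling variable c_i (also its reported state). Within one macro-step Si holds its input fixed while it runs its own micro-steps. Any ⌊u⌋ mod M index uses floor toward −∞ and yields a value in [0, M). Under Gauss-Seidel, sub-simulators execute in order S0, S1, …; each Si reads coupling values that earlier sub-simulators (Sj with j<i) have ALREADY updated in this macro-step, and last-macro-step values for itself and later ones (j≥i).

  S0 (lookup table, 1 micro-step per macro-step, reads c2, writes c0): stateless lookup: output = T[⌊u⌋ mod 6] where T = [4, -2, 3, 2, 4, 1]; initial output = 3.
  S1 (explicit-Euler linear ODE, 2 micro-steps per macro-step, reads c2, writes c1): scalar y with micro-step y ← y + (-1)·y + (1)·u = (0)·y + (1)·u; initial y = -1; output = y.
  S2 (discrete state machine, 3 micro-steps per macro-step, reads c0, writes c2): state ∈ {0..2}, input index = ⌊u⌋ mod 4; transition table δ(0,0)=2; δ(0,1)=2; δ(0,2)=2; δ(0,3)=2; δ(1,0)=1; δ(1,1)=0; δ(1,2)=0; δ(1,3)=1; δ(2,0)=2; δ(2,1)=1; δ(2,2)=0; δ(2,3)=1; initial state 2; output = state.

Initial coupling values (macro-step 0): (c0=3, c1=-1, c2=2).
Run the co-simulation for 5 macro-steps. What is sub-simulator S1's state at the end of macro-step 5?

macro 1: S0 reads c2=2 → after 1×micro: 3; S1 reads c2=2 → after 2×micro: 2; S2 reads c0=3 → after 3×micro: 1 ⇒ (c0=3, c1=2, c2=1)
macro 2: S0 reads c2=1 → after 1×micro: -2; S1 reads c2=1 → after 2×micro: 1; S2 reads c0=-2 → after 3×micro: 0 ⇒ (c0=-2, c1=1, c2=0)
macro 3: S0 reads c2=0 → after 1×micro: 4; S1 reads c2=0 → after 2×micro: 0; S2 reads c0=4 → after 3×micro: 2 ⇒ (c0=4, c1=0, c2=2)
macro 4: S0 reads c2=2 → after 1×micro: 3; S1 reads c2=2 → after 2×micro: 2; S2 reads c0=3 → after 3×micro: 1 ⇒ (c0=3, c1=2, c2=1)
macro 5: S0 reads c2=1 → after 1×micro: -2; S1 reads c2=1 → after 2×micro: 1; S2 reads c0=-2 → after 3×micro: 0 ⇒ (c0=-2, c1=1, c2=0)

S1 state at macro-step 5 = 1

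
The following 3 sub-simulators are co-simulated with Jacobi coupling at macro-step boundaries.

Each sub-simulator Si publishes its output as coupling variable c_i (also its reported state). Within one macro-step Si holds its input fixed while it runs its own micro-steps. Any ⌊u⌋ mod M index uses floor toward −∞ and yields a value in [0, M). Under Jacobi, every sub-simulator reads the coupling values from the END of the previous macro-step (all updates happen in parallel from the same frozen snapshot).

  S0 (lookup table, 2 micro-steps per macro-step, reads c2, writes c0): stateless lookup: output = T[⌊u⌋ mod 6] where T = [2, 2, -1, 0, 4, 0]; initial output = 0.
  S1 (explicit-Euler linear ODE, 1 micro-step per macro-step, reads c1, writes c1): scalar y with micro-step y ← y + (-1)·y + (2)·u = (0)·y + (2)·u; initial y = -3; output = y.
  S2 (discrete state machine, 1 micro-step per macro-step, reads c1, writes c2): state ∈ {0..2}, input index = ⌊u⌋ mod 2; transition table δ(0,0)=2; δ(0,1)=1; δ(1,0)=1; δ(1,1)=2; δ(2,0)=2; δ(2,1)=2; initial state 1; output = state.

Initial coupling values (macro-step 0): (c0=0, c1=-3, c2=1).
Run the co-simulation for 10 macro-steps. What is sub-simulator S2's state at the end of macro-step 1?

macro 1: S0 reads c2=1 → after 2×micro: 2; S1 reads c1=-3 → after 1×micro: -6; S2 reads c1=-3 → after 1×micro: 2 ⇒ (c0=2, c1=-6, c2=2)
macro 2: S0 reads c2=2 → after 2×micro: -1; S1 reads c1=-6 → after 1×micro: -12; S2 reads c1=-6 → after 1×micro: 2 ⇒ (c0=-1, c1=-12, c2=2)
macro 3: S0 reads c2=2 → after 2×micro: -1; S1 reads c1=-12 → after 1×micro: -24; S2 reads c1=-12 → after 1×micro: 2 ⇒ (c0=-1, c1=-24, c2=2)
macro 4: S0 reads c2=2 → after 2×micro: -1; S1 reads c1=-24 → after 1×micro: -48; S2 reads c1=-24 → after 1×micro: 2 ⇒ (c0=-1, c1=-48, c2=2)
macro 5: S0 reads c2=2 → after 2×micro: -1; S1 reads c1=-48 → after 1×micro: -96; S2 reads c1=-48 → after 1×micro: 2 ⇒ (c0=-1, c1=-96, c2=2)
macro 6: S0 reads c2=2 → after 2×micro: -1; S1 reads c1=-96 → after 1×micro: -192; S2 reads c1=-96 → after 1×micro: 2 ⇒ (c0=-1, c1=-192, c2=2)
macro 7: S0 reads c2=2 → after 2×micro: -1; S1 reads c1=-192 → after 1×micro: -384; S2 reads c1=-192 → after 1×micro: 2 ⇒ (c0=-1, c1=-384, c2=2)
macro 8: S0 reads c2=2 → after 2×micro: -1; S1 reads c1=-384 → after 1×micro: -768; S2 reads c1=-384 → after 1×micro: 2 ⇒ (c0=-1, c1=-768, c2=2)
macro 9: S0 reads c2=2 → after 2×micro: -1; S1 reads c1=-768 → after 1×micro: -1536; S2 reads c1=-768 → after 1×micro: 2 ⇒ (c0=-1, c1=-1536, c2=2)
macro 10: S0 reads c2=2 → after 2×micro: -1; S1 reads c1=-1536 → after 1×micro: -3072; S2 reads c1=-1536 → after 1×micro: 2 ⇒ (c0=-1, c1=-3072, c2=2)

S2 state at macro-step 1 = 2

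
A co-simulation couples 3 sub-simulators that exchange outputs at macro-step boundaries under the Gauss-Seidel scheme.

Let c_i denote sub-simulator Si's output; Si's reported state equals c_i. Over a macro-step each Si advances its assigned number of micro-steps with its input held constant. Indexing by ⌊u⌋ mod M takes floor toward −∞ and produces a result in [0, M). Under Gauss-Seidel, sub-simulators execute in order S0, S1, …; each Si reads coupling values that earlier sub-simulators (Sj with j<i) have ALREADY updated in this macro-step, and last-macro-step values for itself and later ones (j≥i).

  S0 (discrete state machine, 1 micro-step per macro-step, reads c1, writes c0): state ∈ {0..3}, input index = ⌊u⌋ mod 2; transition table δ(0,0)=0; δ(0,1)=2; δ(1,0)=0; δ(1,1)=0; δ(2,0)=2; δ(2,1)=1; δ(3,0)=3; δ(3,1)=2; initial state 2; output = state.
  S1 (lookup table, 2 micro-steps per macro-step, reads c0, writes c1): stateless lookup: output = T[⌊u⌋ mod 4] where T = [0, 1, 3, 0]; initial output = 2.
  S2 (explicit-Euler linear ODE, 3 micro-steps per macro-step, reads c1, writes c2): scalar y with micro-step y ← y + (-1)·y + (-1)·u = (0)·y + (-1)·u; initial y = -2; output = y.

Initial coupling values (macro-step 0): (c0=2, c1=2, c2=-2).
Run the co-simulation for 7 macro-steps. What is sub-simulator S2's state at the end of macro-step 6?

macro 1: S0 reads c1=2 → after 1×micro: 2; S1 reads c0=2 → after 2×micro: 3; S2 reads c1=3 → after 3×micro: -3 ⇒ (c0=2, c1=3, c2=-3)
macro 2: S0 reads c1=3 → after 1×micro: 1; S1 reads c0=1 → after 2×micro: 1; S2 reads c1=1 → after 3×micro: -1 ⇒ (c0=1, c1=1, c2=-1)
macro 3: S0 reads c1=1 → after 1×micro: 0; S1 reads c0=0 → after 2×micro: 0; S2 reads c1=0 → after 3×micro: 0 ⇒ (c0=0, c1=0, c2=0)
macro 4: S0 reads c1=0 → after 1×micro: 0; S1 reads c0=0 → after 2×micro: 0; S2 reads c1=0 → after 3×micro: 0 ⇒ (c0=0, c1=0, c2=0)
macro 5: S0 reads c1=0 → after 1×micro: 0; S1 reads c0=0 → after 2×micro: 0; S2 reads c1=0 → after 3×micro: 0 ⇒ (c0=0, c1=0, c2=0)
macro 6: S0 reads c1=0 → after 1×micro: 0; S1 reads c0=0 → after 2×micro: 0; S2 reads c1=0 → after 3×micro: 0 ⇒ (c0=0, c1=0, c2=0)
macro 7: S0 reads c1=0 → after 1×micro: 0; S1 reads c0=0 → after 2×micro: 0; S2 reads c1=0 → after 3×micro: 0 ⇒ (c0=0, c1=0, c2=0)

S2 state at macro-step 6 = 0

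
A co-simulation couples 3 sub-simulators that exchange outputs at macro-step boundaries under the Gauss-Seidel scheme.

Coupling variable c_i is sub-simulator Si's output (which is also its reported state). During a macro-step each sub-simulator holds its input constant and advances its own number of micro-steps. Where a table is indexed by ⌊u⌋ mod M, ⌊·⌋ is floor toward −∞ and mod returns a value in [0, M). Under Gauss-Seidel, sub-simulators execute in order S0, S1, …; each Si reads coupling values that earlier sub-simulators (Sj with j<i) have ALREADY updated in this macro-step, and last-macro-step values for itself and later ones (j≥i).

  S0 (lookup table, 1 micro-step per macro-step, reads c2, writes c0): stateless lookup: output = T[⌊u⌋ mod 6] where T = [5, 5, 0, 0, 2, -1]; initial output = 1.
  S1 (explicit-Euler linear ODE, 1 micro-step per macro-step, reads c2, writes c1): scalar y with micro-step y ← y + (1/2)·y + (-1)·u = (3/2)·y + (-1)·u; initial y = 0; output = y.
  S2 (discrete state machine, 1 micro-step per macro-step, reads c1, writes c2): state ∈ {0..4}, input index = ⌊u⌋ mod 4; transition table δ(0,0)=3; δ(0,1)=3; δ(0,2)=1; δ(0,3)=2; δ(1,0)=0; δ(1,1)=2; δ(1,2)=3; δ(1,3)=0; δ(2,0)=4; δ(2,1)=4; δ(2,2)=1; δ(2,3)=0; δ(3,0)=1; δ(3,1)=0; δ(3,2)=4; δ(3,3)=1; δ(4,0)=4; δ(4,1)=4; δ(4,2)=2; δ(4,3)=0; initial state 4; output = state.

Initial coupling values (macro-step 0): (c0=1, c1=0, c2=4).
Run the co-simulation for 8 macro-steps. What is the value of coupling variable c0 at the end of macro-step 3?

c0 at macro-step 3 = 0

macro 1: S0 reads c2=4 → after 1×micro: 2; S1 reads c2=4 → after 1×micro: -4; S2 reads c1=-4 → after 1×micro: 4 ⇒ (c0=2, c1=-4, c2=4)
macro 2: S0 reads c2=4 → after 1×micro: 2; S1 reads c2=4 → after 1×micro: -10; S2 reads c1=-10 → after 1×micro: 2 ⇒ (c0=2, c1=-10, c2=2)
macro 3: S0 reads c2=2 → after 1×micro: 0; S1 reads c2=2 → after 1×micro: -17; S2 reads c1=-17 → after 1×micro: 0 ⇒ (c0=0, c1=-17, c2=0)
macro 4: S0 reads c2=0 → after 1×micro: 5; S1 reads c2=0 → after 1×micro: -51/2; S2 reads c1=-51/2 → after 1×micro: 1 ⇒ (c0=5, c1=-51/2, c2=1)
macro 5: S0 reads c2=1 → after 1×micro: 5; S1 reads c2=1 → after 1×micro: -157/4; S2 reads c1=-157/4 → after 1×micro: 0 ⇒ (c0=5, c1=-157/4, c2=0)
macro 6: S0 reads c2=0 → after 1×micro: 5; S1 reads c2=0 → after 1×micro: -471/8; S2 reads c1=-471/8 → after 1×micro: 3 ⇒ (c0=5, c1=-471/8, c2=3)
macro 7: S0 reads c2=3 → after 1×micro: 0; S1 reads c2=3 → after 1×micro: -1461/16; S2 reads c1=-1461/16 → after 1×micro: 1 ⇒ (c0=0, c1=-1461/16, c2=1)
macro 8: S0 reads c2=1 → after 1×micro: 5; S1 reads c2=1 → after 1×micro: -4415/32; S2 reads c1=-4415/32 → after 1×micro: 3 ⇒ (c0=5, c1=-4415/32, c2=3)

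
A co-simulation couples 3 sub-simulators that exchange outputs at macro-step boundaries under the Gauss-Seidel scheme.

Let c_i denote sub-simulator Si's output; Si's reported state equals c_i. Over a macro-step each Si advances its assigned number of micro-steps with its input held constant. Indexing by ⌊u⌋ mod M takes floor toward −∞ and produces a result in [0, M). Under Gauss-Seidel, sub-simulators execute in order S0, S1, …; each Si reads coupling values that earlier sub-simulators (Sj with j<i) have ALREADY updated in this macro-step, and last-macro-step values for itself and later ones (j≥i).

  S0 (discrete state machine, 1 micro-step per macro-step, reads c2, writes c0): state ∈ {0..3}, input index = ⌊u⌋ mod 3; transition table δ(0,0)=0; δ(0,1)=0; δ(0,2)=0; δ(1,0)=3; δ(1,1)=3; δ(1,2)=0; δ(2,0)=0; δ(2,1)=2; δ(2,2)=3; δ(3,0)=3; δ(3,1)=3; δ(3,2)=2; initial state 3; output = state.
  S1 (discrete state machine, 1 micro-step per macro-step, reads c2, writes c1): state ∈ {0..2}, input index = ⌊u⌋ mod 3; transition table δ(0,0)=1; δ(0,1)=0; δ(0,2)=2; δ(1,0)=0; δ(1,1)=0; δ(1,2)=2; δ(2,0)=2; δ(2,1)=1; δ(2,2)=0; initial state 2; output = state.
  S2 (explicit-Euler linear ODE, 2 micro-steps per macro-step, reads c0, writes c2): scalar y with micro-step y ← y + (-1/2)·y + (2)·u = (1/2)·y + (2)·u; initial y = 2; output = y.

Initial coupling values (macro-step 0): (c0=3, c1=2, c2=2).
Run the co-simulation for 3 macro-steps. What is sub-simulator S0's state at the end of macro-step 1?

macro 1: S0 reads c2=2 → after 1×micro: 2; S1 reads c2=2 → after 1×micro: 0; S2 reads c0=2 → after 2×micro: 13/2 ⇒ (c0=2, c1=0, c2=13/2)
macro 2: S0 reads c2=13/2 → after 1×micro: 0; S1 reads c2=13/2 → after 1×micro: 1; S2 reads c0=0 → after 2×micro: 13/8 ⇒ (c0=0, c1=1, c2=13/8)
macro 3: S0 reads c2=13/8 → after 1×micro: 0; S1 reads c2=13/8 → after 1×micro: 0; S2 reads c0=0 → after 2×micro: 13/32 ⇒ (c0=0, c1=0, c2=13/32)

S0 state at macro-step 1 = 2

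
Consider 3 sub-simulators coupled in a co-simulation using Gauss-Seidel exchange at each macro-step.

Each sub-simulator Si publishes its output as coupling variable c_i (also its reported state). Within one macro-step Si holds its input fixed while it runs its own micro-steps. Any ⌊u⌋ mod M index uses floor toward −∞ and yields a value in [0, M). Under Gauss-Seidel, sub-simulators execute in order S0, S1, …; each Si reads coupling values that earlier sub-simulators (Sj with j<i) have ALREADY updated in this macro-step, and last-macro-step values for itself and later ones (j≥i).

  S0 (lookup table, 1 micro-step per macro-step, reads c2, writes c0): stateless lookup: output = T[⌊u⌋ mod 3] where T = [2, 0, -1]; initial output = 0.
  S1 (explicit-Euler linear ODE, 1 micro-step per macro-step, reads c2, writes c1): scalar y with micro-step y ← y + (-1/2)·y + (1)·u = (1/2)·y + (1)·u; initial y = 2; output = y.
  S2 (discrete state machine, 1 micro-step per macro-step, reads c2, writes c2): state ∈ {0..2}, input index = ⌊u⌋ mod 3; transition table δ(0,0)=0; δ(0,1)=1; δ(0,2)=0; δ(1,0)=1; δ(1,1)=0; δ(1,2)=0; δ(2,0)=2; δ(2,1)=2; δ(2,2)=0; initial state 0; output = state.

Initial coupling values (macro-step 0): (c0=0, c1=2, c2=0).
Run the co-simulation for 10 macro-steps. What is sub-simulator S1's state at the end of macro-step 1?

macro 1: S0 reads c2=0 → after 1×micro: 2; S1 reads c2=0 → after 1×micro: 1; S2 reads c2=0 → after 1×micro: 0 ⇒ (c0=2, c1=1, c2=0)
macro 2: S0 reads c2=0 → after 1×micro: 2; S1 reads c2=0 → after 1×micro: 1/2; S2 reads c2=0 → after 1×micro: 0 ⇒ (c0=2, c1=1/2, c2=0)
macro 3: S0 reads c2=0 → after 1×micro: 2; S1 reads c2=0 → after 1×micro: 1/4; S2 reads c2=0 → after 1×micro: 0 ⇒ (c0=2, c1=1/4, c2=0)
macro 4: S0 reads c2=0 → after 1×micro: 2; S1 reads c2=0 → after 1×micro: 1/8; S2 reads c2=0 → after 1×micro: 0 ⇒ (c0=2, c1=1/8, c2=0)
macro 5: S0 reads c2=0 → after 1×micro: 2; S1 reads c2=0 → after 1×micro: 1/16; S2 reads c2=0 → after 1×micro: 0 ⇒ (c0=2, c1=1/16, c2=0)
macro 6: S0 reads c2=0 → after 1×micro: 2; S1 reads c2=0 → after 1×micro: 1/32; S2 reads c2=0 → after 1×micro: 0 ⇒ (c0=2, c1=1/32, c2=0)
macro 7: S0 reads c2=0 → after 1×micro: 2; S1 reads c2=0 → after 1×micro: 1/64; S2 reads c2=0 → after 1×micro: 0 ⇒ (c0=2, c1=1/64, c2=0)
macro 8: S0 reads c2=0 → after 1×micro: 2; S1 reads c2=0 → after 1×micro: 1/128; S2 reads c2=0 → after 1×micro: 0 ⇒ (c0=2, c1=1/128, c2=0)
macro 9: S0 reads c2=0 → after 1×micro: 2; S1 reads c2=0 → after 1×micro: 1/256; S2 reads c2=0 → after 1×micro: 0 ⇒ (c0=2, c1=1/256, c2=0)
macro 10: S0 reads c2=0 → after 1×micro: 2; S1 reads c2=0 → after 1×micro: 1/512; S2 reads c2=0 → after 1×micro: 0 ⇒ (c0=2, c1=1/512, c2=0)

S1 state at macro-step 1 = 1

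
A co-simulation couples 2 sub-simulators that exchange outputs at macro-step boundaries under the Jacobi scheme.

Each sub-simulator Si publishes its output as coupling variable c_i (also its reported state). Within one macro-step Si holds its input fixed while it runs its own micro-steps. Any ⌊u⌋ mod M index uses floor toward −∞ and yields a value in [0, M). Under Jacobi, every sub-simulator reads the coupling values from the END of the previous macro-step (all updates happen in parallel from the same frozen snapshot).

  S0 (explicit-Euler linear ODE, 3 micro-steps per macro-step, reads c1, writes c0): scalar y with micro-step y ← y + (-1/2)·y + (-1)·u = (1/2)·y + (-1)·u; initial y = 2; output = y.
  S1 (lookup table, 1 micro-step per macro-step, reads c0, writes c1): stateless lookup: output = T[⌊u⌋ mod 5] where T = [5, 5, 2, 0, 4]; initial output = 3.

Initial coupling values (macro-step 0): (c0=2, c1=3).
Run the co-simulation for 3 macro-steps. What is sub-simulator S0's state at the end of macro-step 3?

S0 state at macro-step 3 = -593/64

macro 1: S0 reads c1=3 → after 3×micro: -5; S1 reads c0=2 → after 1×micro: 2 ⇒ (c0=-5, c1=2)
macro 2: S0 reads c1=2 → after 3×micro: -33/8; S1 reads c0=-5 → after 1×micro: 5 ⇒ (c0=-33/8, c1=5)
macro 3: S0 reads c1=5 → after 3×micro: -593/64; S1 reads c0=-33/8 → after 1×micro: 5 ⇒ (c0=-593/64, c1=5)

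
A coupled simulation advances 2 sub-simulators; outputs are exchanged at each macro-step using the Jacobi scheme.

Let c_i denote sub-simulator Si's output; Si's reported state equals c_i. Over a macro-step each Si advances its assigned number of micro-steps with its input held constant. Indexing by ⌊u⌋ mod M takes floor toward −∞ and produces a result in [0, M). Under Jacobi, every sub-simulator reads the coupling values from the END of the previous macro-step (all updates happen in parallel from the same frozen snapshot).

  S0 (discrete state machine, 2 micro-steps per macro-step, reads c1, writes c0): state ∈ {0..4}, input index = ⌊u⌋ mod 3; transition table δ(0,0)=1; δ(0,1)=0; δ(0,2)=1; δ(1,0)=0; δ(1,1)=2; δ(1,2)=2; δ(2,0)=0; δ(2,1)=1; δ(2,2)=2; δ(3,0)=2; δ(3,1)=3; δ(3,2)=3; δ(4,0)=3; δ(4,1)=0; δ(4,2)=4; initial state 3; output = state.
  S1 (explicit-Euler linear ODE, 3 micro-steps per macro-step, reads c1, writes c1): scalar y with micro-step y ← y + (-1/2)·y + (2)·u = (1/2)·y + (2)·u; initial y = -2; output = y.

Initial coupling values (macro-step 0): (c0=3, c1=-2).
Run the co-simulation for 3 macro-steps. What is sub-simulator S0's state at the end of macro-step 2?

S0 state at macro-step 2 = 3

macro 1: S0 reads c1=-2 → after 2×micro: 3; S1 reads c1=-2 → after 3×micro: -29/4 ⇒ (c0=3, c1=-29/4)
macro 2: S0 reads c1=-29/4 → after 2×micro: 3; S1 reads c1=-29/4 → after 3×micro: -841/32 ⇒ (c0=3, c1=-841/32)
macro 3: S0 reads c1=-841/32 → after 2×micro: 0; S1 reads c1=-841/32 → after 3×micro: -24389/256 ⇒ (c0=0, c1=-24389/256)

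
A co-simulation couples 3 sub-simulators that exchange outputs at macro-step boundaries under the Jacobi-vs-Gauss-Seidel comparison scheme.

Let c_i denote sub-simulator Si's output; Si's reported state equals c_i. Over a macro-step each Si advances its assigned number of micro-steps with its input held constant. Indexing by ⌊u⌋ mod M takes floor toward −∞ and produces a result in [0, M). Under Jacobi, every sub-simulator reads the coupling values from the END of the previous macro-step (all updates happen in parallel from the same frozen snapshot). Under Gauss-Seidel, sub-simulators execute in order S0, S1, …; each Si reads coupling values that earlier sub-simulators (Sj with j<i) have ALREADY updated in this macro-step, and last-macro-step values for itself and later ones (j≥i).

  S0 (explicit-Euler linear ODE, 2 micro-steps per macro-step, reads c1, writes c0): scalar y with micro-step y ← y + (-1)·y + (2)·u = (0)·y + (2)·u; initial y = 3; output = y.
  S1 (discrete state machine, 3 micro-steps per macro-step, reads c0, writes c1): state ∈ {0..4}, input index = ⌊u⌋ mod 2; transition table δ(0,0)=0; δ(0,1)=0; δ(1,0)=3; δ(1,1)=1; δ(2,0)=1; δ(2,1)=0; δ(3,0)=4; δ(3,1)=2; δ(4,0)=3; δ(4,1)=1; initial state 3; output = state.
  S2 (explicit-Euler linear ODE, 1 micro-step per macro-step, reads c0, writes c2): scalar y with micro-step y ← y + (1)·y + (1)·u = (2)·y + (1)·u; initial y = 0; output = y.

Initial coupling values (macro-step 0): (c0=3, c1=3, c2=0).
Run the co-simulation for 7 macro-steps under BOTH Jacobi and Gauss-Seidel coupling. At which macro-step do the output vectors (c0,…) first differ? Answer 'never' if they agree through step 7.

[Jacobi] macro 1: S0 reads c1=3 → after 2×micro: 6; S1 reads c0=3 → after 3×micro: 0; S2 reads c0=3 → after 1×micro: 3 ⇒ (c0=6, c1=0, c2=3)
[Jacobi] macro 2: S0 reads c1=0 → after 2×micro: 0; S1 reads c0=6 → after 3×micro: 0; S2 reads c0=6 → after 1×micro: 12 ⇒ (c0=0, c1=0, c2=12)
[Jacobi] macro 3: S0 reads c1=0 → after 2×micro: 0; S1 reads c0=0 → after 3×micro: 0; S2 reads c0=0 → after 1×micro: 24 ⇒ (c0=0, c1=0, c2=24)
[Jacobi] macro 4: S0 reads c1=0 → after 2×micro: 0; S1 reads c0=0 → after 3×micro: 0; S2 reads c0=0 → after 1×micro: 48 ⇒ (c0=0, c1=0, c2=48)
[Jacobi] macro 5: S0 reads c1=0 → after 2×micro: 0; S1 reads c0=0 → after 3×micro: 0; S2 reads c0=0 → after 1×micro: 96 ⇒ (c0=0, c1=0, c2=96)
[Jacobi] macro 6: S0 reads c1=0 → after 2×micro: 0; S1 reads c0=0 → after 3×micro: 0; S2 reads c0=0 → after 1×micro: 192 ⇒ (c0=0, c1=0, c2=192)
[Jacobi] macro 7: S0 reads c1=0 → after 2×micro: 0; S1 reads c0=0 → after 3×micro: 0; S2 reads c0=0 → after 1×micro: 384 ⇒ (c0=0, c1=0, c2=384)
[Gauss-Seidel] macro 1: S0 reads c1=3 → after 2×micro: 6; S1 reads c0=6 → after 3×micro: 4; S2 reads c0=6 → after 1×micro: 6 ⇒ (c0=6, c1=4, c2=6)
[Gauss-Seidel] macro 2: S0 reads c1=4 → after 2×micro: 8; S1 reads c0=8 → after 3×micro: 3; S2 reads c0=8 → after 1×micro: 20 ⇒ (c0=8, c1=3, c2=20)
[Gauss-Seidel] macro 3: S0 reads c1=3 → after 2×micro: 6; S1 reads c0=6 → after 3×micro: 4; S2 reads c0=6 → after 1×micro: 46 ⇒ (c0=6, c1=4, c2=46)
[Gauss-Seidel] macro 4: S0 reads c1=4 → after 2×micro: 8; S1 reads c0=8 → after 3×micro: 3; S2 reads c0=8 → after 1×micro: 100 ⇒ (c0=8, c1=3, c2=100)
[Gauss-Seidel] macro 5: S0 reads c1=3 → after 2×micro: 6; S1 reads c0=6 → after 3×micro: 4; S2 reads c0=6 → after 1×micro: 206 ⇒ (c0=6, c1=4, c2=206)
[Gauss-Seidel] macro 6: S0 reads c1=4 → after 2×micro: 8; S1 reads c0=8 → after 3×micro: 3; S2 reads c0=8 → after 1×micro: 420 ⇒ (c0=8, c1=3, c2=420)
[Gauss-Seidel] macro 7: S0 reads c1=3 → after 2×micro: 6; S1 reads c0=6 → after 3×micro: 4; S2 reads c0=6 → after 1×micro: 846 ⇒ (c0=6, c1=4, c2=846)

first divergence at macro-step: 1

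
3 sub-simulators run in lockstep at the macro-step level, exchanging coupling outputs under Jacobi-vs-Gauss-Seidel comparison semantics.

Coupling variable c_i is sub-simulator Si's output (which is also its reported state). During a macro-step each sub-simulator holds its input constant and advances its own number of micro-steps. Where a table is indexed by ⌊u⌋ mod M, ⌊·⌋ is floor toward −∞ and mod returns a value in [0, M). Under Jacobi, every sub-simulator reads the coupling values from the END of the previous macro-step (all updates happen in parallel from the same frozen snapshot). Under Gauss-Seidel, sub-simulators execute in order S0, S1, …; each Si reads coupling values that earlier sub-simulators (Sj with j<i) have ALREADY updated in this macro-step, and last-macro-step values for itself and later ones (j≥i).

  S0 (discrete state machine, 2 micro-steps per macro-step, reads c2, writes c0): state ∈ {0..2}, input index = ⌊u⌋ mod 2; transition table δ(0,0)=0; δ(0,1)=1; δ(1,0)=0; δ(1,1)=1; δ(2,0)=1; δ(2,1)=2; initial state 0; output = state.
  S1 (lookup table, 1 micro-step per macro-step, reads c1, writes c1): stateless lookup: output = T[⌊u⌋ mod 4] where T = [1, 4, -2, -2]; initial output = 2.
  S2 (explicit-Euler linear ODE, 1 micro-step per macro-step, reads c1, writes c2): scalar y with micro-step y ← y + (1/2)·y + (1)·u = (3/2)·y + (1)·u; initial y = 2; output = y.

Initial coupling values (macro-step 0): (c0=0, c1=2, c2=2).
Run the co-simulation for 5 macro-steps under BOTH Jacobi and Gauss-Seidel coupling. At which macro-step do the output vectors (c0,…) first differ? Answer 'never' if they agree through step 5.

first divergence at macro-step: 1

[Jacobi] macro 1: S0 reads c2=2 → after 2×micro: 0; S1 reads c1=2 → after 1×micro: -2; S2 reads c1=2 → after 1×micro: 5 ⇒ (c0=0, c1=-2, c2=5)
[Jacobi] macro 2: S0 reads c2=5 → after 2×micro: 1; S1 reads c1=-2 → after 1×micro: -2; S2 reads c1=-2 → after 1×micro: 11/2 ⇒ (c0=1, c1=-2, c2=11/2)
[Jacobi] macro 3: S0 reads c2=11/2 → after 2×micro: 1; S1 reads c1=-2 → after 1×micro: -2; S2 reads c1=-2 → after 1×micro: 25/4 ⇒ (c0=1, c1=-2, c2=25/4)
[Jacobi] macro 4: S0 reads c2=25/4 → after 2×micro: 0; S1 reads c1=-2 → after 1×micro: -2; S2 reads c1=-2 → after 1×micro: 59/8 ⇒ (c0=0, c1=-2, c2=59/8)
[Jacobi] macro 5: S0 reads c2=59/8 → after 2×micro: 1; S1 reads c1=-2 → after 1×micro: -2; S2 reads c1=-2 → after 1×micro: 145/16 ⇒ (c0=1, c1=-2, c2=145/16)
[Gauss-Seidel] macro 1: S0 reads c2=2 → after 2×micro: 0; S1 reads c1=2 → after 1×micro: -2; S2 reads c1=-2 → after 1×micro: 1 ⇒ (c0=0, c1=-2, c2=1)
[Gauss-Seidel] macro 2: S0 reads c2=1 → after 2×micro: 1; S1 reads c1=-2 → after 1×micro: -2; S2 reads c1=-2 → after 1×micro: -1/2 ⇒ (c0=1, c1=-2, c2=-1/2)
[Gauss-Seidel] macro 3: S0 reads c2=-1/2 → after 2×micro: 1; S1 reads c1=-2 → after 1×micro: -2; S2 reads c1=-2 → after 1×micro: -11/4 ⇒ (c0=1, c1=-2, c2=-11/4)
[Gauss-Seidel] macro 4: S0 reads c2=-11/4 → after 2×micro: 1; S1 reads c1=-2 → after 1×micro: -2; S2 reads c1=-2 → after 1×micro: -49/8 ⇒ (c0=1, c1=-2, c2=-49/8)
[Gauss-Seidel] macro 5: S0 reads c2=-49/8 → after 2×micro: 1; S1 reads c1=-2 → after 1×micro: -2; S2 reads c1=-2 → after 1×micro: -179/16 ⇒ (c0=1, c1=-2, c2=-179/16)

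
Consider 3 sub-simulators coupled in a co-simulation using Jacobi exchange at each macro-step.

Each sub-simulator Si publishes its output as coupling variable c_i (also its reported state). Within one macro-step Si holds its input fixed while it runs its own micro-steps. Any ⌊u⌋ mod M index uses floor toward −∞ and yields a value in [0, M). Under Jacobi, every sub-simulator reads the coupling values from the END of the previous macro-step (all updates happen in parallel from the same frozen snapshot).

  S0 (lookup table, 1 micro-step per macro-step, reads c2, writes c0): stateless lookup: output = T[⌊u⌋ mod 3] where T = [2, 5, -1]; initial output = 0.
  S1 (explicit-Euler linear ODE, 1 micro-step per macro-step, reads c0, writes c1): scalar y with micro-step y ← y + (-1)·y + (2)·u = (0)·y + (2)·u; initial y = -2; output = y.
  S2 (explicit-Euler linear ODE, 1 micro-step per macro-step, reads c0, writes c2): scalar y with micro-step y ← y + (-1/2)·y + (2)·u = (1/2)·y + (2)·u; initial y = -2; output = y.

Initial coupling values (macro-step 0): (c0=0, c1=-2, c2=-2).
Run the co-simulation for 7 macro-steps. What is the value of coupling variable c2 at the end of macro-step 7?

c2 at macro-step 7 = 203/64

macro 1: S0 reads c2=-2 → after 1×micro: 5; S1 reads c0=0 → after 1×micro: 0; S2 reads c0=0 → after 1×micro: -1 ⇒ (c0=5, c1=0, c2=-1)
macro 2: S0 reads c2=-1 → after 1×micro: -1; S1 reads c0=5 → after 1×micro: 10; S2 reads c0=5 → after 1×micro: 19/2 ⇒ (c0=-1, c1=10, c2=19/2)
macro 3: S0 reads c2=19/2 → after 1×micro: 2; S1 reads c0=-1 → after 1×micro: -2; S2 reads c0=-1 → after 1×micro: 11/4 ⇒ (c0=2, c1=-2, c2=11/4)
macro 4: S0 reads c2=11/4 → after 1×micro: -1; S1 reads c0=2 → after 1×micro: 4; S2 reads c0=2 → after 1×micro: 43/8 ⇒ (c0=-1, c1=4, c2=43/8)
macro 5: S0 reads c2=43/8 → after 1×micro: -1; S1 reads c0=-1 → after 1×micro: -2; S2 reads c0=-1 → after 1×micro: 11/16 ⇒ (c0=-1, c1=-2, c2=11/16)
macro 6: S0 reads c2=11/16 → after 1×micro: 2; S1 reads c0=-1 → after 1×micro: -2; S2 reads c0=-1 → after 1×micro: -53/32 ⇒ (c0=2, c1=-2, c2=-53/32)
macro 7: S0 reads c2=-53/32 → after 1×micro: 5; S1 reads c0=2 → after 1×micro: 4; S2 reads c0=2 → after 1×micro: 203/64 ⇒ (c0=5, c1=4, c2=203/64)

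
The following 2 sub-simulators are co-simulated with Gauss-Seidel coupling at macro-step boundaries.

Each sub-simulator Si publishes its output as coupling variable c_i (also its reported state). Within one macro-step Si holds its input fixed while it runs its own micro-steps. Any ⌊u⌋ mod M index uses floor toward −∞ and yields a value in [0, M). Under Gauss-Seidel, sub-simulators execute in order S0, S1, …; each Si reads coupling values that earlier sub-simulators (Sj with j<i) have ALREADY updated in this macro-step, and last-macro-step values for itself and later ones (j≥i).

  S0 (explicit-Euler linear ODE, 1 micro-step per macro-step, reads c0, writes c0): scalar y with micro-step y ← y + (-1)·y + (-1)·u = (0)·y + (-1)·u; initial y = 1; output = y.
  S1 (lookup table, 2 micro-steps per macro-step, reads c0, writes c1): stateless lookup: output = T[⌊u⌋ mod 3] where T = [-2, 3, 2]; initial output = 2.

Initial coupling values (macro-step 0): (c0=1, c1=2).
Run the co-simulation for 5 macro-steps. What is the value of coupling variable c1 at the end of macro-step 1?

c1 at macro-step 1 = 2

macro 1: S0 reads c0=1 → after 1×micro: -1; S1 reads c0=-1 → after 2×micro: 2 ⇒ (c0=-1, c1=2)
macro 2: S0 reads c0=-1 → after 1×micro: 1; S1 reads c0=1 → after 2×micro: 3 ⇒ (c0=1, c1=3)
macro 3: S0 reads c0=1 → after 1×micro: -1; S1 reads c0=-1 → after 2×micro: 2 ⇒ (c0=-1, c1=2)
macro 4: S0 reads c0=-1 → after 1×micro: 1; S1 reads c0=1 → after 2×micro: 3 ⇒ (c0=1, c1=3)
macro 5: S0 reads c0=1 → after 1×micro: -1; S1 reads c0=-1 → after 2×micro: 2 ⇒ (c0=-1, c1=2)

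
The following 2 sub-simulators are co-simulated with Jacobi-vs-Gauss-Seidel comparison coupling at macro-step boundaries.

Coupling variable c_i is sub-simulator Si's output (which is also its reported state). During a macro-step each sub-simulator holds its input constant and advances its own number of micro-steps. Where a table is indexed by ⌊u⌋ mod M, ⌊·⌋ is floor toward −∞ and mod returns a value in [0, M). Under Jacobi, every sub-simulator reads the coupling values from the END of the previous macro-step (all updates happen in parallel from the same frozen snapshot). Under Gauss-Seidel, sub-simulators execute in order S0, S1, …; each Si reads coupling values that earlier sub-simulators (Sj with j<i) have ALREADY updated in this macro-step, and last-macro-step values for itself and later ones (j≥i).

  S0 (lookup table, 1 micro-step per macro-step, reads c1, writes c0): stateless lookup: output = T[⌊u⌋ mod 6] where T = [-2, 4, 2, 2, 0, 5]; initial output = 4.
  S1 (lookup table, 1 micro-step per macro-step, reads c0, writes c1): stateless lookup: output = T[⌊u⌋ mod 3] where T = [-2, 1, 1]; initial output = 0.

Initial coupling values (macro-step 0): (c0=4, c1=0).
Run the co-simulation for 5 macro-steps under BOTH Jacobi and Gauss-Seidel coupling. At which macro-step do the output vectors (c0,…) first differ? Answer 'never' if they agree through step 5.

first divergence at macro-step: never

[Jacobi] macro 1: S0 reads c1=0 → after 1×micro: -2; S1 reads c0=4 → after 1×micro: 1 ⇒ (c0=-2, c1=1)
[Jacobi] macro 2: S0 reads c1=1 → after 1×micro: 4; S1 reads c0=-2 → after 1×micro: 1 ⇒ (c0=4, c1=1)
[Jacobi] macro 3: S0 reads c1=1 → after 1×micro: 4; S1 reads c0=4 → after 1×micro: 1 ⇒ (c0=4, c1=1)
[Jacobi] macro 4: S0 reads c1=1 → after 1×micro: 4; S1 reads c0=4 → after 1×micro: 1 ⇒ (c0=4, c1=1)
[Jacobi] macro 5: S0 reads c1=1 → after 1×micro: 4; S1 reads c0=4 → after 1×micro: 1 ⇒ (c0=4, c1=1)
[Gauss-Seidel] macro 1: S0 reads c1=0 → after 1×micro: -2; S1 reads c0=-2 → after 1×micro: 1 ⇒ (c0=-2, c1=1)
[Gauss-Seidel] macro 2: S0 reads c1=1 → after 1×micro: 4; S1 reads c0=4 → after 1×micro: 1 ⇒ (c0=4, c1=1)
[Gauss-Seidel] macro 3: S0 reads c1=1 → after 1×micro: 4; S1 reads c0=4 → after 1×micro: 1 ⇒ (c0=4, c1=1)
[Gauss-Seidel] macro 4: S0 reads c1=1 → after 1×micro: 4; S1 reads c0=4 → after 1×micro: 1 ⇒ (c0=4, c1=1)
[Gauss-Seidel] macro 5: S0 reads c1=1 → after 1×micro: 4; S1 reads c0=4 → after 1×micro: 1 ⇒ (c0=4, c1=1)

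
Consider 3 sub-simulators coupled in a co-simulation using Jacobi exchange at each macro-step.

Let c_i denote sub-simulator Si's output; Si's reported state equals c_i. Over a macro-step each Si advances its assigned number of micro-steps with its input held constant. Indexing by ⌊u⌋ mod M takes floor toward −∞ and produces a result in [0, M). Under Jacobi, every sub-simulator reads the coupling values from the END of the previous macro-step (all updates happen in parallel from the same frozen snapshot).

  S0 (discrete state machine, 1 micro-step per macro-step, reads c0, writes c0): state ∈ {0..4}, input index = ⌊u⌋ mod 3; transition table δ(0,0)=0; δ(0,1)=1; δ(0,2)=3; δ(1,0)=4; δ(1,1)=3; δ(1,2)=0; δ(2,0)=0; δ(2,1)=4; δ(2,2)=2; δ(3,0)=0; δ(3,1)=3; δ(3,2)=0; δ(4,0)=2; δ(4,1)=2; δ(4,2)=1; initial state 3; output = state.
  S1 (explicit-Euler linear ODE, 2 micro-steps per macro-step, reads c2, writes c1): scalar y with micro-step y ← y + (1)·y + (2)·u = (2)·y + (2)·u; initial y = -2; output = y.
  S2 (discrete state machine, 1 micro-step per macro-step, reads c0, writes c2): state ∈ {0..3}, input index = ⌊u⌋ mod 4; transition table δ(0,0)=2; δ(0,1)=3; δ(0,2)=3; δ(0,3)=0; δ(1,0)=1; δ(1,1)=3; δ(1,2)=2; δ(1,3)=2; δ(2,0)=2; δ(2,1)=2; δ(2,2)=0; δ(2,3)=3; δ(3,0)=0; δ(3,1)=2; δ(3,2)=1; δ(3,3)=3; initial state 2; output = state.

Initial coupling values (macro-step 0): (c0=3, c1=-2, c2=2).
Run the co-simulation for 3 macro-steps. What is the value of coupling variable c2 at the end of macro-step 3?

macro 1: S0 reads c0=3 → after 1×micro: 0; S1 reads c2=2 → after 2×micro: 4; S2 reads c0=3 → after 1×micro: 3 ⇒ (c0=0, c1=4, c2=3)
macro 2: S0 reads c0=0 → after 1×micro: 0; S1 reads c2=3 → after 2×micro: 34; S2 reads c0=0 → after 1×micro: 0 ⇒ (c0=0, c1=34, c2=0)
macro 3: S0 reads c0=0 → after 1×micro: 0; S1 reads c2=0 → after 2×micro: 136; S2 reads c0=0 → after 1×micro: 2 ⇒ (c0=0, c1=136, c2=2)

c2 at macro-step 3 = 2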